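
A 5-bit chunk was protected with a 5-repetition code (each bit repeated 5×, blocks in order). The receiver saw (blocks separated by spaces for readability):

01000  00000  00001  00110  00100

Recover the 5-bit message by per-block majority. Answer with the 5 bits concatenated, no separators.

00000

Block 1 (01000): 1 one → 0
Block 2 (00000): 0 ones → 0
Block 3 (00001): 1 one → 0
Block 4 (00110): 2 ones → 0
Block 5 (00100): 1 one → 0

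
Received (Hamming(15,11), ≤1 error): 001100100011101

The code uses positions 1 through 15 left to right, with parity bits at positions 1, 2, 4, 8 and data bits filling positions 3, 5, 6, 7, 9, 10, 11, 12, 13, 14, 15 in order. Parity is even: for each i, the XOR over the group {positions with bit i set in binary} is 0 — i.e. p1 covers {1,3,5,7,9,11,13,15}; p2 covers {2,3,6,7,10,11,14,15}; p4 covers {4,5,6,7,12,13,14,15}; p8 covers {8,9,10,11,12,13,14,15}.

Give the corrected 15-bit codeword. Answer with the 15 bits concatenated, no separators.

s1 (pos 1,3,5,7,9,11,13,15): 0⊕1⊕0⊕1⊕0⊕1⊕1⊕1 = 1
s2 (pos 2,3,6,7,10,11,14,15): 0⊕1⊕0⊕1⊕0⊕1⊕0⊕1 = 0
s4 (pos 4,5,6,7,12,13,14,15): 1⊕0⊕0⊕1⊕1⊕1⊕0⊕1 = 1
s8 (pos 8,9,10,11,12,13,14,15): 0⊕0⊕0⊕1⊕1⊕1⊕0⊕1 = 0
Syndrome s8…s1 = 0101 → error at position 5.
Flip position 5: 001100100011101 → 001110100011101

001110100011101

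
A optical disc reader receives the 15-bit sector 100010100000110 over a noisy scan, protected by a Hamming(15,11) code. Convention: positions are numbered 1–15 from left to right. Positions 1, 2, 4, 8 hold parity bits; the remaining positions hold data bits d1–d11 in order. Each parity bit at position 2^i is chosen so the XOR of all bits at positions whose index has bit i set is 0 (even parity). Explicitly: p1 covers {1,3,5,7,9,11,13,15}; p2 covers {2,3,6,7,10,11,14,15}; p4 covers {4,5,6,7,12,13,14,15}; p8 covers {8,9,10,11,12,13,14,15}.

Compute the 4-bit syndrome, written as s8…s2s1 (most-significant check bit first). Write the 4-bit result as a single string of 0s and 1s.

0000

s1 (pos 1,3,5,7,9,11,13,15): 1⊕0⊕1⊕1⊕0⊕0⊕1⊕0 = 0
s2 (pos 2,3,6,7,10,11,14,15): 0⊕0⊕0⊕1⊕0⊕0⊕1⊕0 = 0
s4 (pos 4,5,6,7,12,13,14,15): 0⊕1⊕0⊕1⊕0⊕1⊕1⊕0 = 0
s8 (pos 8,9,10,11,12,13,14,15): 0⊕0⊕0⊕0⊕0⊕1⊕1⊕0 = 0
Syndrome s8…s1 = 0000 → no error.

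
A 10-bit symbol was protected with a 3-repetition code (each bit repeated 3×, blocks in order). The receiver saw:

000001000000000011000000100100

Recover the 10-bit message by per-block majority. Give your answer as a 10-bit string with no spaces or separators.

Block 1 (000): 0 ones → 0
Block 2 (001): 1 one → 0
Block 3 (000): 0 ones → 0
Block 4 (000): 0 ones → 0
Block 5 (000): 0 ones → 0
Block 6 (011): 2 ones → 1
Block 7 (000): 0 ones → 0
Block 8 (000): 0 ones → 0
Block 9 (100): 1 one → 0
Block 10 (100): 1 one → 0

0000010000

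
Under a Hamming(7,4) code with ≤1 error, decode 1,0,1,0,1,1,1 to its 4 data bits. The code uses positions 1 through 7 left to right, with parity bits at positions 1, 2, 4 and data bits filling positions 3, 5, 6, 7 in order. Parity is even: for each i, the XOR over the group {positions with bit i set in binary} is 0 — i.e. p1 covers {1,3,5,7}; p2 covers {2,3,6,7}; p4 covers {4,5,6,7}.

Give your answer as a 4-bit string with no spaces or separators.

s1 (pos 1,3,5,7): 1⊕1⊕1⊕1 = 0
s2 (pos 2,3,6,7): 0⊕1⊕1⊕1 = 1
s4 (pos 4,5,6,7): 0⊕1⊕1⊕1 = 1
Syndrome s4…s1 = 110 → error at position 6.
Flip position 6: 1010111 → 1010101
Read data bits from positions 3,5,6,7: 1101

1101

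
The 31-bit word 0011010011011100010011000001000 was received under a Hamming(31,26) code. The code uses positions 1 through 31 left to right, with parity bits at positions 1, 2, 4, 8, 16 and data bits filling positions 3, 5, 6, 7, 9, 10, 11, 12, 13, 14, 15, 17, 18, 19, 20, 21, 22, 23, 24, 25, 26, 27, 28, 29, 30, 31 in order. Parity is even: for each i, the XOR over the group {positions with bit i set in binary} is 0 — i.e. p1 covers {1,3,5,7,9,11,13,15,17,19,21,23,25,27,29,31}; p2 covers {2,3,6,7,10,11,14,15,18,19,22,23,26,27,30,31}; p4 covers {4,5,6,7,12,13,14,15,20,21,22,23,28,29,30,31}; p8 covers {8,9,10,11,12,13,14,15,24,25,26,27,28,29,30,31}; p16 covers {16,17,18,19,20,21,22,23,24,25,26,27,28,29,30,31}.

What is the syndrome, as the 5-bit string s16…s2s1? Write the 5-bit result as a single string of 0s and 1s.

s1 (pos 1,3,5,7,9,11,13,15,17,19,21,23,25,27,29,31): 0⊕1⊕0⊕0⊕1⊕0⊕1⊕0⊕0⊕0⊕1⊕0⊕0⊕0⊕0⊕0 = 0
s2 (pos 2,3,6,7,10,11,14,15,18,19,22,23,26,27,30,31): 0⊕1⊕1⊕0⊕1⊕0⊕1⊕0⊕1⊕0⊕1⊕0⊕0⊕0⊕0⊕0 = 0
s4 (pos 4,5,6,7,12,13,14,15,20,21,22,23,28,29,30,31): 1⊕0⊕1⊕0⊕1⊕1⊕1⊕0⊕0⊕1⊕1⊕0⊕1⊕0⊕0⊕0 = 0
s8 (pos 8,9,10,11,12,13,14,15,24,25,26,27,28,29,30,31): 0⊕1⊕1⊕0⊕1⊕1⊕1⊕0⊕0⊕0⊕0⊕0⊕1⊕0⊕0⊕0 = 0
s16 (pos 16,17,18,19,20,21,22,23,24,25,26,27,28,29,30,31): 0⊕0⊕1⊕0⊕0⊕1⊕1⊕0⊕0⊕0⊕0⊕0⊕1⊕0⊕0⊕0 = 0
Syndrome s16…s1 = 00000 → no error.

00000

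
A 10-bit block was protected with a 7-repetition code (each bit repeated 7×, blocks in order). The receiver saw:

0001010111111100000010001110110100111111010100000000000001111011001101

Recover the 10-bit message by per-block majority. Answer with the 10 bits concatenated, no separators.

Block 1 (0001010): 2 ones → 0
Block 2 (1111111): 7 ones → 1
Block 3 (0000001): 1 one → 0
Block 4 (0001110): 3 ones → 0
Block 5 (1101001): 4 ones → 1
Block 6 (1111101): 6 ones → 1
Block 7 (0100000): 1 one → 0
Block 8 (0000000): 0 ones → 0
Block 9 (0111101): 5 ones → 1
Block 10 (1001101): 4 ones → 1

0100110011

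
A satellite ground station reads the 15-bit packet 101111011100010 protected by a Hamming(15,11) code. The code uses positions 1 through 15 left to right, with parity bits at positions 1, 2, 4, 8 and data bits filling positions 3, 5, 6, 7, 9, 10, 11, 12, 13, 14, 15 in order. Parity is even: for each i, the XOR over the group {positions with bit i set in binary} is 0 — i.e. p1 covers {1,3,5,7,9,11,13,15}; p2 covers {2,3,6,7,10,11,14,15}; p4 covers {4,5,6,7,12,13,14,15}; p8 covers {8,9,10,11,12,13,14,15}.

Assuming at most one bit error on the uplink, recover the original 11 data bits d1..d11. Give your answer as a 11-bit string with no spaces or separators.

s1 (pos 1,3,5,7,9,11,13,15): 1⊕1⊕1⊕0⊕1⊕0⊕0⊕0 = 0
s2 (pos 2,3,6,7,10,11,14,15): 0⊕1⊕1⊕0⊕1⊕0⊕1⊕0 = 0
s4 (pos 4,5,6,7,12,13,14,15): 1⊕1⊕1⊕0⊕0⊕0⊕1⊕0 = 0
s8 (pos 8,9,10,11,12,13,14,15): 1⊕1⊕1⊕0⊕0⊕0⊕1⊕0 = 0
Syndrome s8…s1 = 0000 → no error.
Read data bits from positions 3,5,6,7,9,10,11,12,13,14,15: 11101100010

11101100010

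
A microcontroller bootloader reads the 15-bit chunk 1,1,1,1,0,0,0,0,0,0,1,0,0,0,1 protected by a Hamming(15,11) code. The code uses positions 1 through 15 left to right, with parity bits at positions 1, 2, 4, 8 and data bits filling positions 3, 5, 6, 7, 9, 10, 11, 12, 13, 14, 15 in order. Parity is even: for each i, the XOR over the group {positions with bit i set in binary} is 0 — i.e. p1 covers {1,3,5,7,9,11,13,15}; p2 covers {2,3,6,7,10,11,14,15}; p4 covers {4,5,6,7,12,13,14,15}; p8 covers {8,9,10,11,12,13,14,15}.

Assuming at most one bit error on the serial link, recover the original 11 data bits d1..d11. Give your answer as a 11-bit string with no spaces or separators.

s1 (pos 1,3,5,7,9,11,13,15): 1⊕1⊕0⊕0⊕0⊕1⊕0⊕1 = 0
s2 (pos 2,3,6,7,10,11,14,15): 1⊕1⊕0⊕0⊕0⊕1⊕0⊕1 = 0
s4 (pos 4,5,6,7,12,13,14,15): 1⊕0⊕0⊕0⊕0⊕0⊕0⊕1 = 0
s8 (pos 8,9,10,11,12,13,14,15): 0⊕0⊕0⊕1⊕0⊕0⊕0⊕1 = 0
Syndrome s8…s1 = 0000 → no error.
Read data bits from positions 3,5,6,7,9,10,11,12,13,14,15: 10000010001

10000010001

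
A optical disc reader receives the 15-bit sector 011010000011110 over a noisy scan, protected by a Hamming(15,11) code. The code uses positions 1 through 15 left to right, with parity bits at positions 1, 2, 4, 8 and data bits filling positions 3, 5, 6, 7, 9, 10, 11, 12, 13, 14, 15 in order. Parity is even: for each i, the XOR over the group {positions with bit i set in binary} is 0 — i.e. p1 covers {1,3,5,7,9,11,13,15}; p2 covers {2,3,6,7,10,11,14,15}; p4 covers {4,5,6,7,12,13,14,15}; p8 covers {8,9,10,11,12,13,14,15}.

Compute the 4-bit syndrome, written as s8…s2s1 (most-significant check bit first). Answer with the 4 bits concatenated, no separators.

s1 (pos 1,3,5,7,9,11,13,15): 0⊕1⊕1⊕0⊕0⊕1⊕1⊕0 = 0
s2 (pos 2,3,6,7,10,11,14,15): 1⊕1⊕0⊕0⊕0⊕1⊕1⊕0 = 0
s4 (pos 4,5,6,7,12,13,14,15): 0⊕1⊕0⊕0⊕1⊕1⊕1⊕0 = 0
s8 (pos 8,9,10,11,12,13,14,15): 0⊕0⊕0⊕1⊕1⊕1⊕1⊕0 = 0
Syndrome s8…s1 = 0000 → no error.

0000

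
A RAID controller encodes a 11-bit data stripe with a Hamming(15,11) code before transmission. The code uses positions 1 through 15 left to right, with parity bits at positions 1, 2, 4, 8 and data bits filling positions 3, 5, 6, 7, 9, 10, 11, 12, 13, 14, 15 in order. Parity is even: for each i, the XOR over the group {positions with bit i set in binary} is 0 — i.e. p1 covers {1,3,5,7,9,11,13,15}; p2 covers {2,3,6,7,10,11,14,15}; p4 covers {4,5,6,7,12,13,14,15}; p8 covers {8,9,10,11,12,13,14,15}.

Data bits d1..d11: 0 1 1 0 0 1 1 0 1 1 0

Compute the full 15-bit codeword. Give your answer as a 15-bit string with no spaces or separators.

100011000110110

Place data at non-parity positions: p1 p2 0 p4 1 1 0 p8 0 1 1 0 1 1 0
p1 (pos 1,3,5,7,9,11,13,15): XOR of data positions = 0⊕1⊕0⊕0⊕1⊕1⊕0 = 1
p2 (pos 2,3,6,7,10,11,14,15): XOR of data positions = 0⊕1⊕0⊕1⊕1⊕1⊕0 = 0
p4 (pos 4,5,6,7,12,13,14,15): XOR of data positions = 1⊕1⊕0⊕0⊕1⊕1⊕0 = 0
p8 (pos 8,9,10,11,12,13,14,15): XOR of data positions = 0⊕1⊕1⊕0⊕1⊕1⊕0 = 0
Codeword: 100011000110110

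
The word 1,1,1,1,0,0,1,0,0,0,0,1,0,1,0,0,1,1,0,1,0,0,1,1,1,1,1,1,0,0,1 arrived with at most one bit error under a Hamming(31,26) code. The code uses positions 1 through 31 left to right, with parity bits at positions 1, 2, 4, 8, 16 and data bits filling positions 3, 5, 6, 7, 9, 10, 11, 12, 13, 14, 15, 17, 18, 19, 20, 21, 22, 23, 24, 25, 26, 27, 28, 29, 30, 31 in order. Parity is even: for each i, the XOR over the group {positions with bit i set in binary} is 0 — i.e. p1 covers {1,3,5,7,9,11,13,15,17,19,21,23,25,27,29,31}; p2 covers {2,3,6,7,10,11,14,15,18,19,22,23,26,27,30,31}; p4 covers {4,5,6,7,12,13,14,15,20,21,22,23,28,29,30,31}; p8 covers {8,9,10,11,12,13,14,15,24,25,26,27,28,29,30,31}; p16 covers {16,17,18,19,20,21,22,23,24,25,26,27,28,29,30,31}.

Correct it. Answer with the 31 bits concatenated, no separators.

1011001000010100110100111111001

s1 (pos 1,3,5,7,9,11,13,15,17,19,21,23,25,27,29,31): 1⊕1⊕0⊕1⊕0⊕0⊕0⊕0⊕1⊕0⊕0⊕1⊕1⊕1⊕0⊕1 = 0
s2 (pos 2,3,6,7,10,11,14,15,18,19,22,23,26,27,30,31): 1⊕1⊕0⊕1⊕0⊕0⊕1⊕0⊕1⊕0⊕0⊕1⊕1⊕1⊕0⊕1 = 1
s4 (pos 4,5,6,7,12,13,14,15,20,21,22,23,28,29,30,31): 1⊕0⊕0⊕1⊕1⊕0⊕1⊕0⊕1⊕0⊕0⊕1⊕1⊕0⊕0⊕1 = 0
s8 (pos 8,9,10,11,12,13,14,15,24,25,26,27,28,29,30,31): 0⊕0⊕0⊕0⊕1⊕0⊕1⊕0⊕1⊕1⊕1⊕1⊕1⊕0⊕0⊕1 = 0
s16 (pos 16,17,18,19,20,21,22,23,24,25,26,27,28,29,30,31): 0⊕1⊕1⊕0⊕1⊕0⊕0⊕1⊕1⊕1⊕1⊕1⊕1⊕0⊕0⊕1 = 0
Syndrome s16…s1 = 00010 → error at position 2.
Flip position 2: 1111001000010100110100111111001 → 1011001000010100110100111111001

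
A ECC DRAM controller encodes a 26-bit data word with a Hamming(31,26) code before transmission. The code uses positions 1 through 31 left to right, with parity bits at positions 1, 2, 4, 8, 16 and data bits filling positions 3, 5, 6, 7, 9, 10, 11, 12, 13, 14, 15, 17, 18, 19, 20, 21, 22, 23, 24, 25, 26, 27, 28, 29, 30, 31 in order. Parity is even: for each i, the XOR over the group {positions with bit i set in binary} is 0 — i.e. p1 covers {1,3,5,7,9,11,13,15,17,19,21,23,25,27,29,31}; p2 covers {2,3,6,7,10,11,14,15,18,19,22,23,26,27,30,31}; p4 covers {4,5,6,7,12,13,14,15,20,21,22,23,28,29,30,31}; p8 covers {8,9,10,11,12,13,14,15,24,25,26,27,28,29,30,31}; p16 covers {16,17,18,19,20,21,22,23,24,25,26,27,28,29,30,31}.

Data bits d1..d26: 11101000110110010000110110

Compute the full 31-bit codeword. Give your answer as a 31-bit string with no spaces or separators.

Place data at non-parity positions: p1 p2 1 p4 1 1 0 p8 1 0 0 0 1 1 0 p16 1 1 0 0 1 0 0 0 0 1 1 0 1 1 0
p1 (pos 1,3,5,7,9,11,13,15,17,19,21,23,25,27,29,31): XOR of data positions = 1⊕1⊕0⊕1⊕0⊕1⊕0⊕1⊕0⊕1⊕0⊕0⊕1⊕1⊕0 = 0
p2 (pos 2,3,6,7,10,11,14,15,18,19,22,23,26,27,30,31): XOR of data positions = 1⊕1⊕0⊕0⊕0⊕1⊕0⊕1⊕0⊕0⊕0⊕1⊕1⊕1⊕0 = 1
p4 (pos 4,5,6,7,12,13,14,15,20,21,22,23,28,29,30,31): XOR of data positions = 1⊕1⊕0⊕0⊕1⊕1⊕0⊕0⊕1⊕0⊕0⊕0⊕1⊕1⊕0 = 1
p8 (pos 8,9,10,11,12,13,14,15,24,25,26,27,28,29,30,31): XOR of data positions = 1⊕0⊕0⊕0⊕1⊕1⊕0⊕0⊕0⊕1⊕1⊕0⊕1⊕1⊕0 = 1
p16 (pos 16,17,18,19,20,21,22,23,24,25,26,27,28,29,30,31): XOR of data positions = 1⊕1⊕0⊕0⊕1⊕0⊕0⊕0⊕0⊕1⊕1⊕0⊕1⊕1⊕0 = 1
Codeword: 0111110110001101110010000110110

0111110110001101110010000110110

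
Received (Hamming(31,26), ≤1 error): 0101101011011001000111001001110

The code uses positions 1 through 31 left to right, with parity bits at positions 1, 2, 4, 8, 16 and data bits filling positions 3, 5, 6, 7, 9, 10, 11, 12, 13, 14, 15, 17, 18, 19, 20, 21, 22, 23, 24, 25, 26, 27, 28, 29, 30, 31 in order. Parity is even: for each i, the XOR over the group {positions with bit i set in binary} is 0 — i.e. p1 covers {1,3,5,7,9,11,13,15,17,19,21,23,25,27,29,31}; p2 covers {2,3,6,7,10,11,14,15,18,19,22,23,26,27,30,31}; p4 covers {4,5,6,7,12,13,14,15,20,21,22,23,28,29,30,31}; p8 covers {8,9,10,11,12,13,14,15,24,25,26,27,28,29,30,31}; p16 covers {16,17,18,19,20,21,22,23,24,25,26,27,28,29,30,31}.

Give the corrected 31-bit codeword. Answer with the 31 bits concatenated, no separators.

0101100011011001000111001001110

s1 (pos 1,3,5,7,9,11,13,15,17,19,21,23,25,27,29,31): 0⊕0⊕1⊕1⊕1⊕0⊕1⊕0⊕0⊕0⊕1⊕0⊕1⊕0⊕1⊕0 = 1
s2 (pos 2,3,6,7,10,11,14,15,18,19,22,23,26,27,30,31): 1⊕0⊕0⊕1⊕1⊕0⊕0⊕0⊕0⊕0⊕1⊕0⊕0⊕0⊕1⊕0 = 1
s4 (pos 4,5,6,7,12,13,14,15,20,21,22,23,28,29,30,31): 1⊕1⊕0⊕1⊕1⊕1⊕0⊕0⊕1⊕1⊕1⊕0⊕1⊕1⊕1⊕0 = 1
s8 (pos 8,9,10,11,12,13,14,15,24,25,26,27,28,29,30,31): 0⊕1⊕1⊕0⊕1⊕1⊕0⊕0⊕0⊕1⊕0⊕0⊕1⊕1⊕1⊕0 = 0
s16 (pos 16,17,18,19,20,21,22,23,24,25,26,27,28,29,30,31): 1⊕0⊕0⊕0⊕1⊕1⊕1⊕0⊕0⊕1⊕0⊕0⊕1⊕1⊕1⊕0 = 0
Syndrome s16…s1 = 00111 → error at position 7.
Flip position 7: 0101101011011001000111001001110 → 0101100011011001000111001001110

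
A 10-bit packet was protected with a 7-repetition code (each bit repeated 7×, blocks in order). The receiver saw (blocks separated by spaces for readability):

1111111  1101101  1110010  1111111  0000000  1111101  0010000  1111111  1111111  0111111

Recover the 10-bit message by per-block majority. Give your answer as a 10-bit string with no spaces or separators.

1111010111

Block 1 (1111111): 7 ones → 1
Block 2 (1101101): 5 ones → 1
Block 3 (1110010): 4 ones → 1
Block 4 (1111111): 7 ones → 1
Block 5 (0000000): 0 ones → 0
Block 6 (1111101): 6 ones → 1
Block 7 (0010000): 1 one → 0
Block 8 (1111111): 7 ones → 1
Block 9 (1111111): 7 ones → 1
Block 10 (0111111): 6 ones → 1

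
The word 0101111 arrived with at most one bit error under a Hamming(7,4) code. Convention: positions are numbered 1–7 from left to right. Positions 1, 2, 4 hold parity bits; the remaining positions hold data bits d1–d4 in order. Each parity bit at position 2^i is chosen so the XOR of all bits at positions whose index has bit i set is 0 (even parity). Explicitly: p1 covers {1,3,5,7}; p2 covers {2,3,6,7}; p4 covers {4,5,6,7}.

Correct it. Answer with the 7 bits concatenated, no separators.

0001111

s1 (pos 1,3,5,7): 0⊕0⊕1⊕1 = 0
s2 (pos 2,3,6,7): 1⊕0⊕1⊕1 = 1
s4 (pos 4,5,6,7): 1⊕1⊕1⊕1 = 0
Syndrome s4…s1 = 010 → error at position 2.
Flip position 2: 0101111 → 0001111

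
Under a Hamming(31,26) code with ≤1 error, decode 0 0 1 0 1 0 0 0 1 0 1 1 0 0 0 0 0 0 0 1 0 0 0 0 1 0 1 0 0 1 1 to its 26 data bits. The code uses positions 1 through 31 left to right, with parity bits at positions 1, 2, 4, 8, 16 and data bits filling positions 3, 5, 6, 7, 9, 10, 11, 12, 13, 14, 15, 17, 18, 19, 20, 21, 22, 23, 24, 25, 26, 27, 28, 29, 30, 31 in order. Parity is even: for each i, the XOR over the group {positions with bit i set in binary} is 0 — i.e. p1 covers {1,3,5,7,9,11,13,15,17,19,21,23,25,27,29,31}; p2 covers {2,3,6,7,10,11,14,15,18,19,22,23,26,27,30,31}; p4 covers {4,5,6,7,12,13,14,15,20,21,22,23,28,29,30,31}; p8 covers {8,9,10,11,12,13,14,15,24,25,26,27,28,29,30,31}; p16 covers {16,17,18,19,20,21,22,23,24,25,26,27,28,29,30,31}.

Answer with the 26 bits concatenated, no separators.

11001011000000100001010010

s1 (pos 1,3,5,7,9,11,13,15,17,19,21,23,25,27,29,31): 0⊕1⊕1⊕0⊕1⊕1⊕0⊕0⊕0⊕0⊕0⊕0⊕1⊕1⊕0⊕1 = 1
s2 (pos 2,3,6,7,10,11,14,15,18,19,22,23,26,27,30,31): 0⊕1⊕0⊕0⊕0⊕1⊕0⊕0⊕0⊕0⊕0⊕0⊕0⊕1⊕1⊕1 = 1
s4 (pos 4,5,6,7,12,13,14,15,20,21,22,23,28,29,30,31): 0⊕1⊕0⊕0⊕1⊕0⊕0⊕0⊕1⊕0⊕0⊕0⊕0⊕0⊕1⊕1 = 1
s8 (pos 8,9,10,11,12,13,14,15,24,25,26,27,28,29,30,31): 0⊕1⊕0⊕1⊕1⊕0⊕0⊕0⊕0⊕1⊕0⊕1⊕0⊕0⊕1⊕1 = 1
s16 (pos 16,17,18,19,20,21,22,23,24,25,26,27,28,29,30,31): 0⊕0⊕0⊕0⊕1⊕0⊕0⊕0⊕0⊕1⊕0⊕1⊕0⊕0⊕1⊕1 = 1
Syndrome s16…s1 = 11111 → error at position 31.
Flip position 31: 0010100010110000000100001010011 → 0010100010110000000100001010010
Read data bits from positions 3,5,6,7,9,10,11,12,13,14,15,17,18,19,20,21,22,23,24,25,26,27,28,29,30,31: 11001011000000100001010010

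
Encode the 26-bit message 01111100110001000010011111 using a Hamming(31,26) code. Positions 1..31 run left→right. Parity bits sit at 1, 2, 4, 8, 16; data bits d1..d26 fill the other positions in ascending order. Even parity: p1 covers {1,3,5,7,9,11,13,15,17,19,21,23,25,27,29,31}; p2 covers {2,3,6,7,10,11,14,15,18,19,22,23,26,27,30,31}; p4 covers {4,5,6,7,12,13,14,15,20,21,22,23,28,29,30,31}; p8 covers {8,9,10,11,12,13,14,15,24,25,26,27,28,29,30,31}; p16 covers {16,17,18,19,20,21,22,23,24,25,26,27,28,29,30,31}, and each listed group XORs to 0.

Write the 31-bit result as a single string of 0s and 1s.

Place data at non-parity positions: p1 p2 0 p4 1 1 1 p8 1 1 0 0 1 1 0 p16 0 0 1 0 0 0 0 1 0 0 1 1 1 1 1
p1 (pos 1,3,5,7,9,11,13,15,17,19,21,23,25,27,29,31): XOR of data positions = 0⊕1⊕1⊕1⊕0⊕1⊕0⊕0⊕1⊕0⊕0⊕0⊕1⊕1⊕1 = 0
p2 (pos 2,3,6,7,10,11,14,15,18,19,22,23,26,27,30,31): XOR of data positions = 0⊕1⊕1⊕1⊕0⊕1⊕0⊕0⊕1⊕0⊕0⊕0⊕1⊕1⊕1 = 0
p4 (pos 4,5,6,7,12,13,14,15,20,21,22,23,28,29,30,31): XOR of data positions = 1⊕1⊕1⊕0⊕1⊕1⊕0⊕0⊕0⊕0⊕0⊕1⊕1⊕1⊕1 = 1
p8 (pos 8,9,10,11,12,13,14,15,24,25,26,27,28,29,30,31): XOR of data positions = 1⊕1⊕0⊕0⊕1⊕1⊕0⊕1⊕0⊕0⊕1⊕1⊕1⊕1⊕1 = 0
p16 (pos 16,17,18,19,20,21,22,23,24,25,26,27,28,29,30,31): XOR of data positions = 0⊕0⊕1⊕0⊕0⊕0⊕0⊕1⊕0⊕0⊕1⊕1⊕1⊕1⊕1 = 1
Codeword: 0001111011001101001000010011111

0001111011001101001000010011111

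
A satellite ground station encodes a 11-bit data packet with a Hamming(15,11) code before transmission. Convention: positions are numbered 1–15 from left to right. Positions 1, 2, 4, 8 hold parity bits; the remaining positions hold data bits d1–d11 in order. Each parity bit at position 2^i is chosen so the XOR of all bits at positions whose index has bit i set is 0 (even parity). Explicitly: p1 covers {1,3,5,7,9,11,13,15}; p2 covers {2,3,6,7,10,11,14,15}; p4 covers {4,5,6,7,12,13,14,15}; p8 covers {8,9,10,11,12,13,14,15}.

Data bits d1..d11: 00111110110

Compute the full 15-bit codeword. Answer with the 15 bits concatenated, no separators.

010001111110110

Place data at non-parity positions: p1 p2 0 p4 0 1 1 p8 1 1 1 0 1 1 0
p1 (pos 1,3,5,7,9,11,13,15): XOR of data positions = 0⊕0⊕1⊕1⊕1⊕1⊕0 = 0
p2 (pos 2,3,6,7,10,11,14,15): XOR of data positions = 0⊕1⊕1⊕1⊕1⊕1⊕0 = 1
p4 (pos 4,5,6,7,12,13,14,15): XOR of data positions = 0⊕1⊕1⊕0⊕1⊕1⊕0 = 0
p8 (pos 8,9,10,11,12,13,14,15): XOR of data positions = 1⊕1⊕1⊕0⊕1⊕1⊕0 = 1
Codeword: 010001111110110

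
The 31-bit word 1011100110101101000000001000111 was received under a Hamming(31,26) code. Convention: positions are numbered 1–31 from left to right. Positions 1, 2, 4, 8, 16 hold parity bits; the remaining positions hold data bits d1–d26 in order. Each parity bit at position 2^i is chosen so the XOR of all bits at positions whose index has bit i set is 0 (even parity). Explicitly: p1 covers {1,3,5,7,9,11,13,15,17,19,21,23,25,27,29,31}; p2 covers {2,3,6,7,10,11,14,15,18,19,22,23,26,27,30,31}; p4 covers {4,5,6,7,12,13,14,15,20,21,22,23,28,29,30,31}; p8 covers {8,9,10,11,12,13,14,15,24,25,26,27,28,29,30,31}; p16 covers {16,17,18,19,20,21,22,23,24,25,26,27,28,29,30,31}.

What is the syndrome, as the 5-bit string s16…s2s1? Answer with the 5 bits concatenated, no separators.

s1 (pos 1,3,5,7,9,11,13,15,17,19,21,23,25,27,29,31): 1⊕1⊕1⊕0⊕1⊕1⊕1⊕0⊕0⊕0⊕0⊕0⊕1⊕0⊕1⊕1 = 1
s2 (pos 2,3,6,7,10,11,14,15,18,19,22,23,26,27,30,31): 0⊕1⊕0⊕0⊕0⊕1⊕1⊕0⊕0⊕0⊕0⊕0⊕0⊕0⊕1⊕1 = 1
s4 (pos 4,5,6,7,12,13,14,15,20,21,22,23,28,29,30,31): 1⊕1⊕0⊕0⊕0⊕1⊕1⊕0⊕0⊕0⊕0⊕0⊕0⊕1⊕1⊕1 = 1
s8 (pos 8,9,10,11,12,13,14,15,24,25,26,27,28,29,30,31): 1⊕1⊕0⊕1⊕0⊕1⊕1⊕0⊕0⊕1⊕0⊕0⊕0⊕1⊕1⊕1 = 1
s16 (pos 16,17,18,19,20,21,22,23,24,25,26,27,28,29,30,31): 1⊕0⊕0⊕0⊕0⊕0⊕0⊕0⊕0⊕1⊕0⊕0⊕0⊕1⊕1⊕1 = 1
Syndrome s16…s1 = 11111 → error at position 31.

11111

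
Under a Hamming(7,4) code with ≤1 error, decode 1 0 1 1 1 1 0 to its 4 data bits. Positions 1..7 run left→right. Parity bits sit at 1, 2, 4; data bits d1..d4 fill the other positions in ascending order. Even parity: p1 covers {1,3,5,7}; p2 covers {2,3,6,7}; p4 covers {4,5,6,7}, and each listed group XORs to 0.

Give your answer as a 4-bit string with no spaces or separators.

s1 (pos 1,3,5,7): 1⊕1⊕1⊕0 = 1
s2 (pos 2,3,6,7): 0⊕1⊕1⊕0 = 0
s4 (pos 4,5,6,7): 1⊕1⊕1⊕0 = 1
Syndrome s4…s1 = 101 → error at position 5.
Flip position 5: 1011110 → 1011010
Read data bits from positions 3,5,6,7: 1010

1010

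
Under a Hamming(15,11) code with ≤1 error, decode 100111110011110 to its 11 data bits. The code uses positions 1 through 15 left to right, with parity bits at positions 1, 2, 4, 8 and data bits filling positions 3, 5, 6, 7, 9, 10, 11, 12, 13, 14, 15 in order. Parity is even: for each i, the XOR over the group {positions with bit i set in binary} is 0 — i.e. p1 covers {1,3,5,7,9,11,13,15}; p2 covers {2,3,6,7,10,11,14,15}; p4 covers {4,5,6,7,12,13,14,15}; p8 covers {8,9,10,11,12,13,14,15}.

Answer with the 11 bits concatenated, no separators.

01110011010

s1 (pos 1,3,5,7,9,11,13,15): 1⊕0⊕1⊕1⊕0⊕1⊕1⊕0 = 1
s2 (pos 2,3,6,7,10,11,14,15): 0⊕0⊕1⊕1⊕0⊕1⊕1⊕0 = 0
s4 (pos 4,5,6,7,12,13,14,15): 1⊕1⊕1⊕1⊕1⊕1⊕1⊕0 = 1
s8 (pos 8,9,10,11,12,13,14,15): 1⊕0⊕0⊕1⊕1⊕1⊕1⊕0 = 1
Syndrome s8…s1 = 1101 → error at position 13.
Flip position 13: 100111110011110 → 100111110011010
Read data bits from positions 3,5,6,7,9,10,11,12,13,14,15: 01110011010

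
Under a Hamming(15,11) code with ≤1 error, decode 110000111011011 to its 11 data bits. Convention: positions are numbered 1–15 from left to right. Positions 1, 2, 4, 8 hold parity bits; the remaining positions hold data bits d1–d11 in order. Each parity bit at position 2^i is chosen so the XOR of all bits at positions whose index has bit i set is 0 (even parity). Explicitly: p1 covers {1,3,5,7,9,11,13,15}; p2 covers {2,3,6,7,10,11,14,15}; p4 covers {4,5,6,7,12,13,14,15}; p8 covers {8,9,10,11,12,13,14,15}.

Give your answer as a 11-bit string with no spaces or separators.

s1 (pos 1,3,5,7,9,11,13,15): 1⊕0⊕0⊕1⊕1⊕1⊕0⊕1 = 1
s2 (pos 2,3,6,7,10,11,14,15): 1⊕0⊕0⊕1⊕0⊕1⊕1⊕1 = 1
s4 (pos 4,5,6,7,12,13,14,15): 0⊕0⊕0⊕1⊕1⊕0⊕1⊕1 = 0
s8 (pos 8,9,10,11,12,13,14,15): 1⊕1⊕0⊕1⊕1⊕0⊕1⊕1 = 0
Syndrome s8…s1 = 0011 → error at position 3.
Flip position 3: 110000111011011 → 111000111011011
Read data bits from positions 3,5,6,7,9,10,11,12,13,14,15: 10011011011

10011011011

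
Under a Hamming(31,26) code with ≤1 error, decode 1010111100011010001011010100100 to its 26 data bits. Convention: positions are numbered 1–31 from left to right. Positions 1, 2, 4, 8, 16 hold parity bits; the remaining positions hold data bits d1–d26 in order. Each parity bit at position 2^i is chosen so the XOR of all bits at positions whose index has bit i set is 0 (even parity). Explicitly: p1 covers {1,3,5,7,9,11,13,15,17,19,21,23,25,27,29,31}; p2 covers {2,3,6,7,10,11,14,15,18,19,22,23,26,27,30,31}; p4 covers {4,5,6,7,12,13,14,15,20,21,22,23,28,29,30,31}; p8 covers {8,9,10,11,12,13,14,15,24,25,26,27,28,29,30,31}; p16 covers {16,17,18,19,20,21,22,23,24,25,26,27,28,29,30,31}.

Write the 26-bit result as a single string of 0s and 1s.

11110001100001011010100100

s1 (pos 1,3,5,7,9,11,13,15,17,19,21,23,25,27,29,31): 1⊕1⊕1⊕1⊕0⊕0⊕1⊕1⊕0⊕1⊕1⊕0⊕0⊕0⊕1⊕0 = 1
s2 (pos 2,3,6,7,10,11,14,15,18,19,22,23,26,27,30,31): 0⊕1⊕1⊕1⊕0⊕0⊕0⊕1⊕0⊕1⊕1⊕0⊕1⊕0⊕0⊕0 = 1
s4 (pos 4,5,6,7,12,13,14,15,20,21,22,23,28,29,30,31): 0⊕1⊕1⊕1⊕1⊕1⊕0⊕1⊕0⊕1⊕1⊕0⊕0⊕1⊕0⊕0 = 1
s8 (pos 8,9,10,11,12,13,14,15,24,25,26,27,28,29,30,31): 1⊕0⊕0⊕0⊕1⊕1⊕0⊕1⊕1⊕0⊕1⊕0⊕0⊕1⊕0⊕0 = 1
s16 (pos 16,17,18,19,20,21,22,23,24,25,26,27,28,29,30,31): 0⊕0⊕0⊕1⊕0⊕1⊕1⊕0⊕1⊕0⊕1⊕0⊕0⊕1⊕0⊕0 = 0
Syndrome s16…s1 = 01111 → error at position 15.
Flip position 15: 1010111100011010001011010100100 → 1010111100011000001011010100100
Read data bits from positions 3,5,6,7,9,10,11,12,13,14,15,17,18,19,20,21,22,23,24,25,26,27,28,29,30,31: 11110001100001011010100100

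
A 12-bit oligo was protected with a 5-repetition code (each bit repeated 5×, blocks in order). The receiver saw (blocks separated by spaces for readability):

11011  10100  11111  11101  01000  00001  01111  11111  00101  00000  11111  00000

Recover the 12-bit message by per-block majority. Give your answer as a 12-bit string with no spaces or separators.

101100110010

Block 1 (11011): 4 ones → 1
Block 2 (10100): 2 ones → 0
Block 3 (11111): 5 ones → 1
Block 4 (11101): 4 ones → 1
Block 5 (01000): 1 one → 0
Block 6 (00001): 1 one → 0
Block 7 (01111): 4 ones → 1
Block 8 (11111): 5 ones → 1
Block 9 (00101): 2 ones → 0
Block 10 (00000): 0 ones → 0
Block 11 (11111): 5 ones → 1
Block 12 (00000): 0 ones → 0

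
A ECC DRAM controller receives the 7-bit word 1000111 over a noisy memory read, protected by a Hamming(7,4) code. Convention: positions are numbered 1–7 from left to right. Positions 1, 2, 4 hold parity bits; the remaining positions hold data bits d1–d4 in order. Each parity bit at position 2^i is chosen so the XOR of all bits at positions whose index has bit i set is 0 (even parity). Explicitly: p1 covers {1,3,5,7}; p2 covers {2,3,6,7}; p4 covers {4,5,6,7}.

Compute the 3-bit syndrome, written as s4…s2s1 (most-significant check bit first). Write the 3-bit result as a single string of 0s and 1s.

s1 (pos 1,3,5,7): 1⊕0⊕1⊕1 = 1
s2 (pos 2,3,6,7): 0⊕0⊕1⊕1 = 0
s4 (pos 4,5,6,7): 0⊕1⊕1⊕1 = 1
Syndrome s4…s1 = 101 → error at position 5.

101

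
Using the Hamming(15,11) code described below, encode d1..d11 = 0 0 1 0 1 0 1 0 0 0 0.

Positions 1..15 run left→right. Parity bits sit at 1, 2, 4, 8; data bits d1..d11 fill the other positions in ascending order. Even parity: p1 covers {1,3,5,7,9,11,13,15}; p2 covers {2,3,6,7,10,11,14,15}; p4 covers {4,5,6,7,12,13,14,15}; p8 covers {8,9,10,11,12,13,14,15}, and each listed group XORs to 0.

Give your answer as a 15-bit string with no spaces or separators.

Place data at non-parity positions: p1 p2 0 p4 0 1 0 p8 1 0 1 0 0 0 0
p1 (pos 1,3,5,7,9,11,13,15): XOR of data positions = 0⊕0⊕0⊕1⊕1⊕0⊕0 = 0
p2 (pos 2,3,6,7,10,11,14,15): XOR of data positions = 0⊕1⊕0⊕0⊕1⊕0⊕0 = 0
p4 (pos 4,5,6,7,12,13,14,15): XOR of data positions = 0⊕1⊕0⊕0⊕0⊕0⊕0 = 1
p8 (pos 8,9,10,11,12,13,14,15): XOR of data positions = 1⊕0⊕1⊕0⊕0⊕0⊕0 = 0
Codeword: 000101001010000

000101001010000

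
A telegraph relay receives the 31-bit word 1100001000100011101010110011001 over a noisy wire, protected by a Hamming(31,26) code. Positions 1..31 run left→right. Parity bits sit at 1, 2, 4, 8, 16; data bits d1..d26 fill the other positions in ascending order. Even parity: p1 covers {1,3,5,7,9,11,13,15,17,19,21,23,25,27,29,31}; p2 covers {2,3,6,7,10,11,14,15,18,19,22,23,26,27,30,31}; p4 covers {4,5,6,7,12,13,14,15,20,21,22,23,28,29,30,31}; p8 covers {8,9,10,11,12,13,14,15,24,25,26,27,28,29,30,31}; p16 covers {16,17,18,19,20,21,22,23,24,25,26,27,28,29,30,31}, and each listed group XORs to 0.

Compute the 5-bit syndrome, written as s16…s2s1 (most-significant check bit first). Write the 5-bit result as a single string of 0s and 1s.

10000

s1 (pos 1,3,5,7,9,11,13,15,17,19,21,23,25,27,29,31): 1⊕0⊕0⊕1⊕0⊕1⊕0⊕1⊕1⊕1⊕1⊕1⊕0⊕1⊕0⊕1 = 0
s2 (pos 2,3,6,7,10,11,14,15,18,19,22,23,26,27,30,31): 1⊕0⊕0⊕1⊕0⊕1⊕0⊕1⊕0⊕1⊕0⊕1⊕0⊕1⊕0⊕1 = 0
s4 (pos 4,5,6,7,12,13,14,15,20,21,22,23,28,29,30,31): 0⊕0⊕0⊕1⊕0⊕0⊕0⊕1⊕0⊕1⊕0⊕1⊕1⊕0⊕0⊕1 = 0
s8 (pos 8,9,10,11,12,13,14,15,24,25,26,27,28,29,30,31): 0⊕0⊕0⊕1⊕0⊕0⊕0⊕1⊕1⊕0⊕0⊕1⊕1⊕0⊕0⊕1 = 0
s16 (pos 16,17,18,19,20,21,22,23,24,25,26,27,28,29,30,31): 1⊕1⊕0⊕1⊕0⊕1⊕0⊕1⊕1⊕0⊕0⊕1⊕1⊕0⊕0⊕1 = 1
Syndrome s16…s1 = 10000 → error at position 16.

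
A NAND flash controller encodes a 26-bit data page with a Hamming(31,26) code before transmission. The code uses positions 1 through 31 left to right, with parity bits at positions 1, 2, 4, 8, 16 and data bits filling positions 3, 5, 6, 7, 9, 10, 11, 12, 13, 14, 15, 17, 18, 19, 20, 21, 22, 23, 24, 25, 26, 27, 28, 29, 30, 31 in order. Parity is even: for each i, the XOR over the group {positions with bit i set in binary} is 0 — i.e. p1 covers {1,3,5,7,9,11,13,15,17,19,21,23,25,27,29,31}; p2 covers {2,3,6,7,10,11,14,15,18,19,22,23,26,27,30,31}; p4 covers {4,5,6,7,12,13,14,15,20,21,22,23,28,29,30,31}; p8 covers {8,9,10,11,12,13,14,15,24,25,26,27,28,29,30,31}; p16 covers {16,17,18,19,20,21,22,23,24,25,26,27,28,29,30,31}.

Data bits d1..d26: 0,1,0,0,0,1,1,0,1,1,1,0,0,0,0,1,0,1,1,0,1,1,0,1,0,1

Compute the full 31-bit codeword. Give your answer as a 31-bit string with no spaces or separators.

Place data at non-parity positions: p1 p2 0 p4 1 0 0 p8 0 1 1 0 1 1 1 p16 0 0 0 0 1 0 1 1 0 1 1 0 1 0 1
p1 (pos 1,3,5,7,9,11,13,15,17,19,21,23,25,27,29,31): XOR of data positions = 0⊕1⊕0⊕0⊕1⊕1⊕1⊕0⊕0⊕1⊕1⊕0⊕1⊕1⊕1 = 1
p2 (pos 2,3,6,7,10,11,14,15,18,19,22,23,26,27,30,31): XOR of data positions = 0⊕0⊕0⊕1⊕1⊕1⊕1⊕0⊕0⊕0⊕1⊕1⊕1⊕0⊕1 = 0
p4 (pos 4,5,6,7,12,13,14,15,20,21,22,23,28,29,30,31): XOR of data positions = 1⊕0⊕0⊕0⊕1⊕1⊕1⊕0⊕1⊕0⊕1⊕0⊕1⊕0⊕1 = 0
p8 (pos 8,9,10,11,12,13,14,15,24,25,26,27,28,29,30,31): XOR of data positions = 0⊕1⊕1⊕0⊕1⊕1⊕1⊕1⊕0⊕1⊕1⊕0⊕1⊕0⊕1 = 0
p16 (pos 16,17,18,19,20,21,22,23,24,25,26,27,28,29,30,31): XOR of data positions = 0⊕0⊕0⊕0⊕1⊕0⊕1⊕1⊕0⊕1⊕1⊕0⊕1⊕0⊕1 = 1
Codeword: 1000100001101111000010110110101

1000100001101111000010110110101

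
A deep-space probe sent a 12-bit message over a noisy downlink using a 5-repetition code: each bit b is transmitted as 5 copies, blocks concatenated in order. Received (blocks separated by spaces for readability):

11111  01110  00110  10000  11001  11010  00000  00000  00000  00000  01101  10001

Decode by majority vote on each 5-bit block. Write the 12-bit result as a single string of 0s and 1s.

Block 1 (11111): 5 ones → 1
Block 2 (01110): 3 ones → 1
Block 3 (00110): 2 ones → 0
Block 4 (10000): 1 one → 0
Block 5 (11001): 3 ones → 1
Block 6 (11010): 3 ones → 1
Block 7 (00000): 0 ones → 0
Block 8 (00000): 0 ones → 0
Block 9 (00000): 0 ones → 0
Block 10 (00000): 0 ones → 0
Block 11 (01101): 3 ones → 1
Block 12 (10001): 2 ones → 0

110011000010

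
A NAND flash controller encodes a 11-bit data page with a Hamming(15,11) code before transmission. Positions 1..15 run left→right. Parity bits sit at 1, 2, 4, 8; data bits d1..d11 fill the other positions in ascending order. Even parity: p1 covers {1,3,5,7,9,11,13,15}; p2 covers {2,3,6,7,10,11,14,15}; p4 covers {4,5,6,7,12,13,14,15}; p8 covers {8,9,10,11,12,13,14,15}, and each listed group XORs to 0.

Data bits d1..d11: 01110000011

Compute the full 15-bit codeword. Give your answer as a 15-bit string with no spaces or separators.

100111100000011

Place data at non-parity positions: p1 p2 0 p4 1 1 1 p8 0 0 0 0 0 1 1
p1 (pos 1,3,5,7,9,11,13,15): XOR of data positions = 0⊕1⊕1⊕0⊕0⊕0⊕1 = 1
p2 (pos 2,3,6,7,10,11,14,15): XOR of data positions = 0⊕1⊕1⊕0⊕0⊕1⊕1 = 0
p4 (pos 4,5,6,7,12,13,14,15): XOR of data positions = 1⊕1⊕1⊕0⊕0⊕1⊕1 = 1
p8 (pos 8,9,10,11,12,13,14,15): XOR of data positions = 0⊕0⊕0⊕0⊕0⊕1⊕1 = 0
Codeword: 100111100000011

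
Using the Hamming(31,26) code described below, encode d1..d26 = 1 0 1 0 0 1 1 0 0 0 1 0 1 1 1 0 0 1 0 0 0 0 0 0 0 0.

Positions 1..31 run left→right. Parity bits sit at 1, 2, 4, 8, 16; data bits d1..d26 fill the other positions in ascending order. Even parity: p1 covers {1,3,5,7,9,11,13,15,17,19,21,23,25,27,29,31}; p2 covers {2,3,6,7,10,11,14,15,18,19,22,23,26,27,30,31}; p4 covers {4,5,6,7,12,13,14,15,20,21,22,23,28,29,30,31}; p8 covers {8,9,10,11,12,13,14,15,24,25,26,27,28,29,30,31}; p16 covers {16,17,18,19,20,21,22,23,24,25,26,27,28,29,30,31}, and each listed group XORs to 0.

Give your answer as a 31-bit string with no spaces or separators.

Place data at non-parity positions: p1 p2 1 p4 0 1 0 p8 0 1 1 0 0 0 1 p16 0 1 1 1 0 0 1 0 0 0 0 0 0 0 0
p1 (pos 1,3,5,7,9,11,13,15,17,19,21,23,25,27,29,31): XOR of data positions = 1⊕0⊕0⊕0⊕1⊕0⊕1⊕0⊕1⊕0⊕1⊕0⊕0⊕0⊕0 = 1
p2 (pos 2,3,6,7,10,11,14,15,18,19,22,23,26,27,30,31): XOR of data positions = 1⊕1⊕0⊕1⊕1⊕0⊕1⊕1⊕1⊕0⊕1⊕0⊕0⊕0⊕0 = 0
p4 (pos 4,5,6,7,12,13,14,15,20,21,22,23,28,29,30,31): XOR of data positions = 0⊕1⊕0⊕0⊕0⊕0⊕1⊕1⊕0⊕0⊕1⊕0⊕0⊕0⊕0 = 0
p8 (pos 8,9,10,11,12,13,14,15,24,25,26,27,28,29,30,31): XOR of data positions = 0⊕1⊕1⊕0⊕0⊕0⊕1⊕0⊕0⊕0⊕0⊕0⊕0⊕0⊕0 = 1
p16 (pos 16,17,18,19,20,21,22,23,24,25,26,27,28,29,30,31): XOR of data positions = 0⊕1⊕1⊕1⊕0⊕0⊕1⊕0⊕0⊕0⊕0⊕0⊕0⊕0⊕0 = 0
Codeword: 1010010101100010011100100000000

1010010101100010011100100000000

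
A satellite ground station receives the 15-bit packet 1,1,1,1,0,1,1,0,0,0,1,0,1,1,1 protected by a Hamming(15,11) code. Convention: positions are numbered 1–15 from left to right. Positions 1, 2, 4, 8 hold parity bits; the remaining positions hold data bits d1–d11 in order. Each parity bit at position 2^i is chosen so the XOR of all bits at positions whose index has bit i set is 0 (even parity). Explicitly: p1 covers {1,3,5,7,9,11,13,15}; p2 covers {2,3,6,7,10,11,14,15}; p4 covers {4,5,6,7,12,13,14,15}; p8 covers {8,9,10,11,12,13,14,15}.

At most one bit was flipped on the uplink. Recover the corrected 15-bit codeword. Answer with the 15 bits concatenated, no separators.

s1 (pos 1,3,5,7,9,11,13,15): 1⊕1⊕0⊕1⊕0⊕1⊕1⊕1 = 0
s2 (pos 2,3,6,7,10,11,14,15): 1⊕1⊕1⊕1⊕0⊕1⊕1⊕1 = 1
s4 (pos 4,5,6,7,12,13,14,15): 1⊕0⊕1⊕1⊕0⊕1⊕1⊕1 = 0
s8 (pos 8,9,10,11,12,13,14,15): 0⊕0⊕0⊕1⊕0⊕1⊕1⊕1 = 0
Syndrome s8…s1 = 0010 → error at position 2.
Flip position 2: 111101100010111 → 101101100010111

101101100010111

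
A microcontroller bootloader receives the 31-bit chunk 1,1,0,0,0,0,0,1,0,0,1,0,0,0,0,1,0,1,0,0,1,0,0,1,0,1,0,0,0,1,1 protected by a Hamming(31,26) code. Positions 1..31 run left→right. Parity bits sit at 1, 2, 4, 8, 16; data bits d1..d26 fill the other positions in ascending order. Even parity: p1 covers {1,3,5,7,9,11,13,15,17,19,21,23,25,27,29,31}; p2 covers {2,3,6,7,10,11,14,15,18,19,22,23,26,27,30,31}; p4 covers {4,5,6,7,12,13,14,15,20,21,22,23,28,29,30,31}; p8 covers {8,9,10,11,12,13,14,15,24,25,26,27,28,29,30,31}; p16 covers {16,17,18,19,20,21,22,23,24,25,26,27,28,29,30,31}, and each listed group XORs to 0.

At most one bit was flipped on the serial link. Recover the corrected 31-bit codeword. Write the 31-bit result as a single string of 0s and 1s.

1100000100100001010110010100011

s1 (pos 1,3,5,7,9,11,13,15,17,19,21,23,25,27,29,31): 1⊕0⊕0⊕0⊕0⊕1⊕0⊕0⊕0⊕0⊕1⊕0⊕0⊕0⊕0⊕1 = 0
s2 (pos 2,3,6,7,10,11,14,15,18,19,22,23,26,27,30,31): 1⊕0⊕0⊕0⊕0⊕1⊕0⊕0⊕1⊕0⊕0⊕0⊕1⊕0⊕1⊕1 = 0
s4 (pos 4,5,6,7,12,13,14,15,20,21,22,23,28,29,30,31): 0⊕0⊕0⊕0⊕0⊕0⊕0⊕0⊕0⊕1⊕0⊕0⊕0⊕0⊕1⊕1 = 1
s8 (pos 8,9,10,11,12,13,14,15,24,25,26,27,28,29,30,31): 1⊕0⊕0⊕1⊕0⊕0⊕0⊕0⊕1⊕0⊕1⊕0⊕0⊕0⊕1⊕1 = 0
s16 (pos 16,17,18,19,20,21,22,23,24,25,26,27,28,29,30,31): 1⊕0⊕1⊕0⊕0⊕1⊕0⊕0⊕1⊕0⊕1⊕0⊕0⊕0⊕1⊕1 = 1
Syndrome s16…s1 = 10100 → error at position 20.
Flip position 20: 1100000100100001010010010100011 → 1100000100100001010110010100011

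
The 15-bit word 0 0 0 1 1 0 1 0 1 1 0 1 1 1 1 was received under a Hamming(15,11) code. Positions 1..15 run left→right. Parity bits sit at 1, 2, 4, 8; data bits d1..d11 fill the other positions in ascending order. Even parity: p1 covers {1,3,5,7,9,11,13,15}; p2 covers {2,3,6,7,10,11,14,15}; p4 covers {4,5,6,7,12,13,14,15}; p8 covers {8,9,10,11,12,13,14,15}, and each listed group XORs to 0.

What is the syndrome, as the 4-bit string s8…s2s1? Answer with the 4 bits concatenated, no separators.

s1 (pos 1,3,5,7,9,11,13,15): 0⊕0⊕1⊕1⊕1⊕0⊕1⊕1 = 1
s2 (pos 2,3,6,7,10,11,14,15): 0⊕0⊕0⊕1⊕1⊕0⊕1⊕1 = 0
s4 (pos 4,5,6,7,12,13,14,15): 1⊕1⊕0⊕1⊕1⊕1⊕1⊕1 = 1
s8 (pos 8,9,10,11,12,13,14,15): 0⊕1⊕1⊕0⊕1⊕1⊕1⊕1 = 0
Syndrome s8…s1 = 0101 → error at position 5.

0101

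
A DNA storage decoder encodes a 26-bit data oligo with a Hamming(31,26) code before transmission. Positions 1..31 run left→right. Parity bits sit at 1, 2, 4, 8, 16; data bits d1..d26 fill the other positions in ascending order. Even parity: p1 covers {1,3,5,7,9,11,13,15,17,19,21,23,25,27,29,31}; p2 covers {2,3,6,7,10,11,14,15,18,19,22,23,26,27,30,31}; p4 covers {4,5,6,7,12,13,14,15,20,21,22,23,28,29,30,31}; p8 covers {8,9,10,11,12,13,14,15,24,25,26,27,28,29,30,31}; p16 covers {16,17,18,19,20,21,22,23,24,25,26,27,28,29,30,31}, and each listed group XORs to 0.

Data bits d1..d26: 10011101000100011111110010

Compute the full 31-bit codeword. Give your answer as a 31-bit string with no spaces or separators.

Place data at non-parity positions: p1 p2 1 p4 0 0 1 p8 1 1 0 1 0 0 0 p16 1 0 0 0 1 1 1 1 1 1 1 0 0 1 0
p1 (pos 1,3,5,7,9,11,13,15,17,19,21,23,25,27,29,31): XOR of data positions = 1⊕0⊕1⊕1⊕0⊕0⊕0⊕1⊕0⊕1⊕1⊕1⊕1⊕0⊕0 = 0
p2 (pos 2,3,6,7,10,11,14,15,18,19,22,23,26,27,30,31): XOR of data positions = 1⊕0⊕1⊕1⊕0⊕0⊕0⊕0⊕0⊕1⊕1⊕1⊕1⊕1⊕0 = 0
p4 (pos 4,5,6,7,12,13,14,15,20,21,22,23,28,29,30,31): XOR of data positions = 0⊕0⊕1⊕1⊕0⊕0⊕0⊕0⊕1⊕1⊕1⊕0⊕0⊕1⊕0 = 0
p8 (pos 8,9,10,11,12,13,14,15,24,25,26,27,28,29,30,31): XOR of data positions = 1⊕1⊕0⊕1⊕0⊕0⊕0⊕1⊕1⊕1⊕1⊕0⊕0⊕1⊕0 = 0
p16 (pos 16,17,18,19,20,21,22,23,24,25,26,27,28,29,30,31): XOR of data positions = 1⊕0⊕0⊕0⊕1⊕1⊕1⊕1⊕1⊕1⊕1⊕0⊕0⊕1⊕0 = 1
Codeword: 0010001011010001100011111110010

0010001011010001100011111110010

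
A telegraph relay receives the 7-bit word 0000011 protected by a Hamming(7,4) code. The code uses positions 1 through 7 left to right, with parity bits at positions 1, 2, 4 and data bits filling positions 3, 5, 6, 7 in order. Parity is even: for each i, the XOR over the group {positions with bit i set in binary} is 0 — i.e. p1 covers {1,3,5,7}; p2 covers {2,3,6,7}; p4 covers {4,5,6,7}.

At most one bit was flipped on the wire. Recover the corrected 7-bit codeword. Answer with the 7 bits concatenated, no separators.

1000011

s1 (pos 1,3,5,7): 0⊕0⊕0⊕1 = 1
s2 (pos 2,3,6,7): 0⊕0⊕1⊕1 = 0
s4 (pos 4,5,6,7): 0⊕0⊕1⊕1 = 0
Syndrome s4…s1 = 001 → error at position 1.
Flip position 1: 0000011 → 1000011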